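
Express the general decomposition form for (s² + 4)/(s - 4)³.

Repeated linear factor (power 3): P/(s - 4) + Q/(s - 4)² + R/(s - 4)³


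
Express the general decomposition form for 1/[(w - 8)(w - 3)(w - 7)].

Three distinct linear factors: A/(w - 8) + B/(w - 3) + C/(w - 7)


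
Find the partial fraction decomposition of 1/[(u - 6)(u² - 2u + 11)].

Cover-up at u = 6: A = 1/(6² - 2·6 + 11) = 1/35. Then B = -A = -1/35, C = -A·(-2 + 6) = -4/35
Result: (1/35)/(u - 6) - ((1/35)u + 4/35)/(u² - 2u + 11)


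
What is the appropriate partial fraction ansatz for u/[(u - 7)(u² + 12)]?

Linear + irreducible quadratic: P/(u - 7) + (Qu + R)/(u² + 12)


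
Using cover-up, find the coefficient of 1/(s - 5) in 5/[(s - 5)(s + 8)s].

Cover (s - 5), set s=5: 5/[(5 + 8)(5 - 0)] = 1/13


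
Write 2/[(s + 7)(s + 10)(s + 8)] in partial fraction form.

Using cover-up method: α = 2/3, β = 1/3, γ = -1
Result: (2/3)/(s + 7) + (1/3)/(s + 10) - 1/(s + 8)


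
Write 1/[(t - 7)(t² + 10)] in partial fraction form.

Cover-up at t = 7: α = 1/(7² + 10) = 1/59. Then β = -α = -1/59, γ = -α·(0 + 7) = -7/59
Result: (1/59)/(t - 7) - ((1/59)t + 7/59)/(t² + 10)


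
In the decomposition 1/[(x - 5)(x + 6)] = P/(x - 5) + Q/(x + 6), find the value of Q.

Cover-up at x = -6: Q = 1/(-6 - 5) = -1/11


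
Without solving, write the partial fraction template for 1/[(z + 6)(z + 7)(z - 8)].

Three distinct linear factors: α/(z + 6) + β/(z + 7) + γ/(z - 8)


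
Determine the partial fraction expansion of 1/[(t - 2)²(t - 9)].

Cover-up at t=9: C = 1/(9 - 2)² = 1/49. Cover-up at t=2: B = 1/(2 - 9) = -1/7. Comparing t² coeff: A = -C = -1/49
Result: (-1/49)/(t - 2) - (1/7)/(t - 2)² + (1/49)/(t - 9)


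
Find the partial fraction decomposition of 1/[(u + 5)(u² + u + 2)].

Cover-up at u = -5: A = 1/((-5)² + 1·(-5) + 2) = 1/22. Then B = -A = -1/22, C = -A·(1 - 5) = 2/11
Result: (1/22)/(u + 5) - ((1/22)u - 2/11)/(u² + u + 2)


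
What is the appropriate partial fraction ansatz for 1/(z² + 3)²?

Repeated quadratic factor: (Az + B)/(z² + 3) + (Cz + D)/(z² + 3)²


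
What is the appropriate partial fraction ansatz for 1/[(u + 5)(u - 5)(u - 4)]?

Three distinct linear factors: A/(u + 5) + B/(u - 5) + C/(u - 4)


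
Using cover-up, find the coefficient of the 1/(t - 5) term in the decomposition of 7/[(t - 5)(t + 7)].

Cover (t - 5), set t=5: 7/((t + 7) at t=5) = 7/(12) = 7/12


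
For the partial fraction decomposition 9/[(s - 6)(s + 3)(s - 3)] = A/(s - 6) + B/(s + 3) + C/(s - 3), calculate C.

Cover-up at s = 3: C = 9/[(3 - 6)(3 + 3)] = 9/[(-3)(6)] = -9/18 = -1/2


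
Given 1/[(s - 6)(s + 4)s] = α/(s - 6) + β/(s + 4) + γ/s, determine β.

Cover-up at s = -4: β = 1/[(-4 - 6)(-4 - 0)] = 1/[(-10)(-4)] = 1/40


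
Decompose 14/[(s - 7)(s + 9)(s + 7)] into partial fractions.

Using cover-up method: α = 1/16, β = 7/16, γ = -1/2
Result: (1/16)/(s - 7) + (7/16)/(s + 9) - (1/2)/(s + 7)


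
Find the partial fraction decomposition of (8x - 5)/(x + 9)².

(8x - 5) = α(x + 9) + β. At x = -9: β = 8·(-9) - 5 = -77. Coeff of x: α = 8
Result: 8/(x + 9) - 77/(x + 9)²


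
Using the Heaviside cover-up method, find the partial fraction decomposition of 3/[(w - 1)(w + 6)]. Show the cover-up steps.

Cover (w - 1): set w=1, get α = 3/(1 + 6) = 3/7. Cover (w + 6): set w=-6, get β = 3/(-6 - 1) = -3/7.
Result: (3/7)/(w - 1) - (3/7)/(w + 6)


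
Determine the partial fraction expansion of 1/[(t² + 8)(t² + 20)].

Coefficient matching gives P = R = 0, Q = 1/(20-8) = 1/12, S = -Q = -1/12
Result: (1/12)/(t² + 8) - (1/12)/(t² + 20)


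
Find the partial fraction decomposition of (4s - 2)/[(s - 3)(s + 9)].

At s=3: A = (4·3 - 2)/(3 + 9) = 5/6. At s=-9: B = (4·(-9) - 2)/(-9 - 3) = 19/6
Result: (5/6)/(s - 3) + (19/6)/(s + 9)


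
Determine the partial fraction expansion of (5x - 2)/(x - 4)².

(5x - 2) = A(x - 4) + B. At x = 4: B = 5·4 - 2 = 18. Coeff of x: A = 5
Result: 5/(x - 4) + 18/(x - 4)²


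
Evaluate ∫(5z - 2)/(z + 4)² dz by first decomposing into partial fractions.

Decompose: α = 5, β = 5·(-4) - 2 = -22, so (5z - 2)/(z + 4)² = 5/(z + 4) - 22/(z + 4)². Integrate: ∫ α/(z + 4) dz = 5 ln|(z + 4)|; ∫ β/(z + 4)² dz = 22/(z + 4). Sum: 5 ln|(z + 4)| + 22/(z + 4) + C


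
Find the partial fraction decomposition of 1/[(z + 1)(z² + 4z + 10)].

Cover-up at z = -1: α = 1/((-1)² + 4·(-1) + 10) = 1/7. Then β = -α = -1/7, γ = -α·(4 - 1) = -3/7
Result: (1/7)/(z + 1) - ((1/7)z + 3/7)/(z² + 4z + 10)


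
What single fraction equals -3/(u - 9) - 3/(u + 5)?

Common denominator (u - 9)(u + 5). Numerator: -3(u + 5) - 3(u - 9) = (-3u - 15) - (3u - 27) = -6u + 12
Result: (-6u + 12)/[(u - 9)(u + 5)]


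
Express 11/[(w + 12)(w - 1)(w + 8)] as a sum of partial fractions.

Using cover-up method: P = 11/52, Q = 11/117, R = -11/36
Result: (11/52)/(w + 12) + (11/117)/(w - 1) - (11/36)/(w + 8)


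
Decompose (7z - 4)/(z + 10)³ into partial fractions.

(7z - 4) = P(z + 10)² + Q(z + 10) + R. At z = -10: R = 7·(-10) - 4 = -74. Coefficients: P = 0, Q = 7
Result: 7/(z + 10)² - 74/(z + 10)³


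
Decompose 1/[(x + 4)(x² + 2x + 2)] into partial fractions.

Cover-up at x = -4: P = 1/((-4)² + 2·(-4) + 2) = 1/10. Then Q = -P = -1/10, R = -P·(2 - 4) = 1/5
Result: (1/10)/(x + 4) - ((1/10)x - 1/5)/(x² + 2x + 2)


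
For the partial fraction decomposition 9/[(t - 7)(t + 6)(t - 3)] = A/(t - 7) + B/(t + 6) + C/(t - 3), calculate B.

Cover-up at t = -6: B = 9/[(-6 - 7)(-6 - 3)] = 9/[(-13)(-9)] = 9/117 = 1/13


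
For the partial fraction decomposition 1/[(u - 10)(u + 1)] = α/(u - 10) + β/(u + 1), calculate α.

Cover-up at u = 10: α = 1/(10 + 1) = 1/11


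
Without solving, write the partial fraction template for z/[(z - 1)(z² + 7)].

Linear + irreducible quadratic: A/(z - 1) + (Bz + C)/(z² + 7)


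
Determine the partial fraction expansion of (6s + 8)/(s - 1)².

(6s + 8) = α(s - 1) + β. At s = 1: β = 6·1 + 8 = 14. Coeff of s: α = 6
Result: 6/(s - 1) + 14/(s - 1)²


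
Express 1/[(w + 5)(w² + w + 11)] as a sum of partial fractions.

Cover-up at w = -5: α = 1/((-5)² + 1·(-5) + 11) = 1/31. Then β = -α = -1/31, γ = -α·(1 - 5) = 4/31
Result: (1/31)/(w + 5) - ((1/31)w - 4/31)/(w² + w + 11)


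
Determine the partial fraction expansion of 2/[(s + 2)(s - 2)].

2/(s + 2)(s - 2) = A/(s + 2) + B/(s - 2). A = 2/(-2 - 2) = -1/2, B = 2/(2 + 2) = 1/2
Result: (-1/2)/(s + 2) + (1/2)/(s - 2)


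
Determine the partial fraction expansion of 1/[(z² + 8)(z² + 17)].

Coefficient matching gives P = R = 0, Q = 1/(17-8) = 1/9, S = -Q = -1/9
Result: (1/9)/(z² + 8) - (1/9)/(z² + 17)


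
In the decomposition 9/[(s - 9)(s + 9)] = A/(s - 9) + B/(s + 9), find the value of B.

Cover-up at s = -9: B = 9/(-9 - 9) = -9/18 = -1/2


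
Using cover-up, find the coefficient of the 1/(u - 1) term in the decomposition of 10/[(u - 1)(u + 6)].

Cover (u - 1), set u=1: 10/((u + 6) at u=1) = 10/(7) = 10/7


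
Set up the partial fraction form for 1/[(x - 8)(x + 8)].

Distinct linear factors: A/(x - 8) + B/(x + 8)


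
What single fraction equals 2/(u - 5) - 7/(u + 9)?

Common denominator (u - 5)(u + 9). Numerator: 2(u + 9) - 7(u - 5) = (2u + 18) - (7u - 35) = -5u + 53
Result: (-5u + 53)/[(u - 5)(u + 9)]


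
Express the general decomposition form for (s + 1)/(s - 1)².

Repeated linear factor: P/(s - 1) + Q/(s - 1)²


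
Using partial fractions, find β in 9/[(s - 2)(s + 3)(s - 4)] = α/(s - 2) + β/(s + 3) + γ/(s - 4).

Cover-up at s = -3: β = 9/[(-3 - 2)(-3 - 4)] = 9/[(-5)(-7)] = 9/35


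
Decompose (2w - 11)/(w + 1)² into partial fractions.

(2w - 11) = P(w + 1) + Q. At w = -1: Q = 2·(-1) - 11 = -13. Coeff of w: P = 2
Result: 2/(w + 1) - 13/(w + 1)²


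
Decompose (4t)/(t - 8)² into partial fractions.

(4t) = P(t - 8) + Q. At t = 8: Q = 4·8 + 0 = 32. Coeff of t: P = 4
Result: 4/(t - 8) + 32/(t - 8)²


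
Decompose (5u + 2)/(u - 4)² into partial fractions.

(5u + 2) = P(u - 4) + Q. At u = 4: Q = 5·4 + 2 = 22. Coeff of u: P = 5
Result: 5/(u - 4) + 22/(u - 4)²


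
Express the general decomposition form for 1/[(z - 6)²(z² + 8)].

Repeated linear + quadratic: α/(z - 6) + β/(z - 6)² + (γz + δ)/(z² + 8)


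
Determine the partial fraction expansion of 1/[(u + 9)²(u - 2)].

Cover-up at u=2: R = 1/(2 + 9)² = 1/121. Cover-up at u=-9: Q = 1/(-9 - 2) = -1/11. Comparing u² coeff: P = -R = -1/121
Result: (-1/121)/(u + 9) - (1/11)/(u + 9)² + (1/121)/(u - 2)


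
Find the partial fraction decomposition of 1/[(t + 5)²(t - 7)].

Cover-up at t=7: C = 1/(7 + 5)² = 1/144. Cover-up at t=-5: B = 1/(-5 - 7) = -1/12. Comparing t² coeff: A = -C = -1/144
Result: (-1/144)/(t + 5) - (1/12)/(t + 5)² + (1/144)/(t - 7)


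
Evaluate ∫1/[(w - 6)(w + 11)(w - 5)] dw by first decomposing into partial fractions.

Cover-up: A = 1/17, B = 1/272, C = -1/16. Decomposition: (1/17)/(w - 6) + (1/272)/(w + 11) - (1/16)/(w - 5). Integrate each term: (1/17) ln|(w - 6)| + (1/272) ln|(w + 11)| - (1/16) ln|(w - 5)| + C


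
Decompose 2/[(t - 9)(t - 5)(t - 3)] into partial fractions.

Using cover-up method: A = 1/12, B = -1/4, C = 1/6
Result: (1/12)/(t - 9) - (1/4)/(t - 5) + (1/6)/(t - 3)


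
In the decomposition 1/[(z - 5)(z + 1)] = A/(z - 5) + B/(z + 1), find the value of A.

Cover-up at z = 5: A = 1/(5 + 1) = 1/6


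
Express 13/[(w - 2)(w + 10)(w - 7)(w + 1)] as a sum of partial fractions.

Using Heaviside cover-up: (-13/180)/(w - 2) - (13/1836)/(w + 10) + (13/680)/(w - 7) + (13/216)/(w + 1)


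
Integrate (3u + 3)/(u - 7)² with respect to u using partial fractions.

Decompose: P = 3, Q = 3·7 + 3 = 24, so (3u + 3)/(u - 7)² = 3/(u - 7) + 24/(u - 7)². Integrate: ∫ P/(u - 7) du = 3 ln|(u - 7)|; ∫ Q/(u - 7)² du = -24/(u - 7). Sum: 3 ln|(u - 7)| - 24/(u - 7) + C


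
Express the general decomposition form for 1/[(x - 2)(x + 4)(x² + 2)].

Two linear + quadratic: P/(x - 2) + Q/(x + 4) + (Rx + S)/(x² + 2)


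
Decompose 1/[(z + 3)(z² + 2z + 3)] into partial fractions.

Cover-up at z = -3: P = 1/((-3)² + 2·(-3) + 3) = 1/6. Then Q = -P = -1/6, R = -P·(2 - 3) = 1/6
Result: (1/6)/(z + 3) - ((1/6)z - 1/6)/(z² + 2z + 3)


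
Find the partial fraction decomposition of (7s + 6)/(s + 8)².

(7s + 6) = A(s + 8) + B. At s = -8: B = 7·(-8) + 6 = -50. Coeff of s: A = 7
Result: 7/(s + 8) - 50/(s + 8)²


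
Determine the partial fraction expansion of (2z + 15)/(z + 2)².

(2z + 15) = α(z + 2) + β. At z = -2: β = 2·(-2) + 15 = 11. Coeff of z: α = 2
Result: 2/(z + 2) + 11/(z + 2)²


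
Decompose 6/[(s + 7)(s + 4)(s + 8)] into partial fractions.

Using cover-up method: P = -2, Q = 1/2, R = 3/2
Result: -2/(s + 7) + (1/2)/(s + 4) + (3/2)/(s + 8)


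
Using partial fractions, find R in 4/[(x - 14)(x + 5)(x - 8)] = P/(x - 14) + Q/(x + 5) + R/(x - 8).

Cover-up at x = 8: R = 4/[(8 - 14)(8 + 5)] = 4/[(-6)(13)] = -4/78 = -2/39


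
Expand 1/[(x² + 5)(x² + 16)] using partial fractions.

Coefficient matching gives P = R = 0, Q = 1/(16-5) = 1/11, S = -Q = -1/11
Result: (1/11)/(x² + 5) - (1/11)/(x² + 16)


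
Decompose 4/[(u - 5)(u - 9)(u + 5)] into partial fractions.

Using cover-up method: P = -1/10, Q = 1/14, R = 1/35
Result: (-1/10)/(u - 5) + (1/14)/(u - 9) + (1/35)/(u + 5)


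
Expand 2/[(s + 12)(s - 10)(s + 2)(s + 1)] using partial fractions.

Using Heaviside cover-up: (-1/1210)/(s + 12) + (1/1452)/(s - 10) + (1/60)/(s + 2) - (2/121)/(s + 1)


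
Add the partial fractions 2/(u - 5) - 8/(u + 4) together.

Common denominator (u - 5)(u + 4). Numerator: 2(u + 4) - 8(u - 5) = (2u + 8) - (8u - 40) = -6u + 48
Result: (-6u + 48)/[(u - 5)(u + 4)]


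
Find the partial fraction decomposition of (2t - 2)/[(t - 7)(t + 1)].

At t=7: A = (2·7 - 2)/(7 + 1) = 3/2. At t=-1: B = (2·(-1) - 2)/(-1 - 7) = 1/2
Result: (3/2)/(t - 7) + (1/2)/(t + 1)


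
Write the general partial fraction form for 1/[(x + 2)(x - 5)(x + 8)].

Three distinct linear factors: A/(x + 2) + B/(x - 5) + C/(x + 8)


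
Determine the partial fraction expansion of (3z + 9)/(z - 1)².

(3z + 9) = A(z - 1) + B. At z = 1: B = 3·1 + 9 = 12. Coeff of z: A = 3
Result: 3/(z - 1) + 12/(z - 1)²


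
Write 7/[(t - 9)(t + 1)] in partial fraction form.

7/(t - 9)(t + 1) = α/(t - 9) + β/(t + 1). α = 7/(9 + 1) = 7/10, β = 7/(-1 - 9) = -7/10
Result: (7/10)/(t - 9) - (7/10)/(t + 1)


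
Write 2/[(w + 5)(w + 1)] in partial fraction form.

2/(w + 5)(w + 1) = α/(w + 5) + β/(w + 1). α = 2/(-5 + 1) = -1/2, β = 2/(-1 + 5) = 1/2
Result: (-1/2)/(w + 5) + (1/2)/(w + 1)


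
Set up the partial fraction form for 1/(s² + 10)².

Repeated quadratic factor: (As + B)/(s² + 10) + (Cs + D)/(s² + 10)²


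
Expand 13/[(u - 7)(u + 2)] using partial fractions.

13/(u - 7)(u + 2) = α/(u - 7) + β/(u + 2). α = 13/(7 + 2) = 13/9, β = 13/(-2 - 7) = -13/9
Result: (13/9)/(u - 7) - (13/9)/(u + 2)


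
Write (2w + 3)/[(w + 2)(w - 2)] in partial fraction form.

At w=-2: P = (2·(-2) + 3)/(-2 - 2) = 1/4. At w=2: Q = (2·2 + 3)/(2 + 2) = 7/4
Result: (1/4)/(w + 2) + (7/4)/(w - 2)


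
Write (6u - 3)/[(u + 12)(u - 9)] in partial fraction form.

At u=-12: α = (6·(-12) - 3)/(-12 - 9) = 25/7. At u=9: β = (6·9 - 3)/(9 + 12) = 17/7
Result: (25/7)/(u + 12) + (17/7)/(u - 9)


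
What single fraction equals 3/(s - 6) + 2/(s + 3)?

Common denominator (s - 6)(s + 3). Numerator: 3(s + 3) + 2(s - 6) = (3s + 9) + (2s - 12) = 5s - 3
Result: (5s - 3)/[(s - 6)(s + 3)]


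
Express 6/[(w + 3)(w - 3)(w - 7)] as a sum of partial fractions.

Using cover-up method: A = 1/10, B = -1/4, C = 3/20
Result: (1/10)/(w + 3) - (1/4)/(w - 3) + (3/20)/(w - 7)


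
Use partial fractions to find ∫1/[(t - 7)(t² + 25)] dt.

Cover-up at t=7: A = 1/(7²+25) = 1/74. Coeff matching: B = -1/74, C = -7/74. Decomposition: (1/74)/(t - 7) - ((1/74)t + 7/74)/(t² + 25). Integrate: linear → ln, quadratic → (1/2)ln + arctan: (1/74) ln|(t - 7)| - (1/148) ln(t² + 25) - (7/370) arctan(t/5) + C


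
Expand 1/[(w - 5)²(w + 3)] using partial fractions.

Cover-up at w=-3: R = 1/(-3 - 5)² = 1/64. Cover-up at w=5: Q = 1/(5 + 3) = 1/8. Comparing w² coeff: P = -R = -1/64
Result: (-1/64)/(w - 5) + (1/8)/(w - 5)² + (1/64)/(w + 3)


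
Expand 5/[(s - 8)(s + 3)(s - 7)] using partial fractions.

Using cover-up method: α = 5/11, β = 1/22, γ = -1/2
Result: (5/11)/(s - 8) + (1/22)/(s + 3) - (1/2)/(s - 7)


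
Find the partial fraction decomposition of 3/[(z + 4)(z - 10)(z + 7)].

Using cover-up method: A = -1/14, B = 3/238, C = 1/17
Result: (-1/14)/(z + 4) + (3/238)/(z - 10) + (1/17)/(z + 7)


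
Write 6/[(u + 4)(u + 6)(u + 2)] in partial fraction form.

Using cover-up method: P = -3/2, Q = 3/4, R = 3/4
Result: (-3/2)/(u + 4) + (3/4)/(u + 6) + (3/4)/(u + 2)


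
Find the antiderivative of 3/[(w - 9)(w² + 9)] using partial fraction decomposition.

Cover-up at w=9: A = 3/(9²+9) = 1/30. Coeff matching: B = -1/30, C = -3/10. Decomposition: (1/30)/(w - 9) - ((1/30)w + 3/10)/(w² + 9). Integrate: linear → ln, quadratic → (1/2)ln + arctan: (1/30) ln|(w - 9)| - (1/60) ln(w² + 9) - (1/10) arctan(w/3) + C


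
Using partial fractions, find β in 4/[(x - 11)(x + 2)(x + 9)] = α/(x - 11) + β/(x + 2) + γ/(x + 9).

Cover-up at x = -2: β = 4/[(-2 - 11)(-2 + 9)] = 4/[(-13)(7)] = -4/91


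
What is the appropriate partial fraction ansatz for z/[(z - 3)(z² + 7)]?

Linear + irreducible quadratic: A/(z - 3) + (Bz + C)/(z² + 7)


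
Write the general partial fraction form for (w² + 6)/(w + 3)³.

Repeated linear factor (power 3): A/(w + 3) + B/(w + 3)² + C/(w + 3)³


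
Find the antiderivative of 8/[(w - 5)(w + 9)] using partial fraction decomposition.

Decompose: 8/[(w - 5)(w + 9)] = (4/7)/(w - 5) - (4/7)/(w + 9). Integrate each term: (4/7) ln|(w - 5)| - (4/7) ln|(w + 9)| + C


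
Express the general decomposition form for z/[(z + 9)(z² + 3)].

Linear + irreducible quadratic: α/(z + 9) + (βz + γ)/(z² + 3)


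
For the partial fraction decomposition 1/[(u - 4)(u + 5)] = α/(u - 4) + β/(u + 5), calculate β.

Cover-up at u = -5: β = 1/(-5 - 4) = -1/9


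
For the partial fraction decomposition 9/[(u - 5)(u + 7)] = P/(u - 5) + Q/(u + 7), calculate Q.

Cover-up at u = -7: Q = 9/(-7 - 5) = -9/12 = -3/4


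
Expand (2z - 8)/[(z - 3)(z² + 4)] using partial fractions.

At z=3: P = (2·3 - 8)/(3² + 4) = -2/13. Q = -P = 2/13, R = 2 - 3·P = 32/13
Result: (-2/13)/(z - 3) + ((2/13)z + 32/13)/(z² + 4)


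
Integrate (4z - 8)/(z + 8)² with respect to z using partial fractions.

Decompose: A = 4, B = 4·(-8) - 8 = -40, so (4z - 8)/(z + 8)² = 4/(z + 8) - 40/(z + 8)². Integrate: ∫ A/(z + 8) dz = 4 ln|(z + 8)|; ∫ B/(z + 8)² dz = 40/(z + 8). Sum: 4 ln|(z + 8)| + 40/(z + 8) + C


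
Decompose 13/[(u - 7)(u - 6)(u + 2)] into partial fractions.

Using cover-up method: A = 13/9, B = -13/8, C = 13/72
Result: (13/9)/(u - 7) - (13/8)/(u - 6) + (13/72)/(u + 2)


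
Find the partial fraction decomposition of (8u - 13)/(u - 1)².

(8u - 13) = A(u - 1) + B. At u = 1: B = 8·1 - 13 = -5. Coeff of u: A = 8
Result: 8/(u - 1) - 5/(u - 1)²


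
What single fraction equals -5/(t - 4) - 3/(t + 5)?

Common denominator (t - 4)(t + 5). Numerator: -5(t + 5) - 3(t - 4) = (-5t - 25) - (3t - 12) = -8t - 13
Result: (-8t - 13)/[(t - 4)(t + 5)]


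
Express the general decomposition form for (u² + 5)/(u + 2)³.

Repeated linear factor (power 3): P/(u + 2) + Q/(u + 2)² + R/(u + 2)³


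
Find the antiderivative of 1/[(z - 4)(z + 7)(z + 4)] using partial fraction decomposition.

Cover-up: P = 1/88, Q = 1/33, R = -1/24. Decomposition: (1/88)/(z - 4) + (1/33)/(z + 7) - (1/24)/(z + 4). Integrate each term: (1/88) ln|(z - 4)| + (1/33) ln|(z + 7)| - (1/24) ln|(z + 4)| + C


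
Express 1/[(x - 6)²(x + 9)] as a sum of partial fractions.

Cover-up at x=-9: C = 1/(-9 - 6)² = 1/225. Cover-up at x=6: B = 1/(6 + 9) = 1/15. Comparing x² coeff: A = -C = -1/225
Result: (-1/225)/(x - 6) + (1/15)/(x - 6)² + (1/225)/(x + 9)


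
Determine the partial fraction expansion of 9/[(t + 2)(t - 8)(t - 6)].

Using cover-up method: A = 9/80, B = 9/20, C = -9/16
Result: (9/80)/(t + 2) + (9/20)/(t - 8) - (9/16)/(t - 6)


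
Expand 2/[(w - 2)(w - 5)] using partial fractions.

2/(w - 2)(w - 5) = α/(w - 2) + β/(w - 5). α = 2/(2 - 5) = -2/3, β = 2/(5 - 2) = 2/3
Result: (-2/3)/(w - 2) + (2/3)/(w - 5)


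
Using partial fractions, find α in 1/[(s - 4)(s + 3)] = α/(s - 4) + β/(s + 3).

Cover-up at s = 4: α = 1/(4 + 3) = 1/7


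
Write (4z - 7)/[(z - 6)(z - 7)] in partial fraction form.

At z=6: α = (4·6 - 7)/(6 - 7) = -17. At z=7: β = (4·7 - 7)/(7 - 6) = 21
Result: -17/(z - 6) + 21/(z - 7)


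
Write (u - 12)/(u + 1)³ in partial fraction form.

(u - 12) = α(u + 1)² + β(u + 1) + γ. At u = -1: γ = 1·(-1) - 12 = -13. Coefficients: α = 0, β = 1
Result: 1/(u + 1)² - 13/(u + 1)³


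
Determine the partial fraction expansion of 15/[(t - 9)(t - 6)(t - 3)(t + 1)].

Using Heaviside cover-up: (1/12)/(t - 9) - (5/21)/(t - 6) + (5/24)/(t - 3) - (3/56)/(t + 1)


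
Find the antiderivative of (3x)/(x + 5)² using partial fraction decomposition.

Decompose: α = 3, β = 3·(-5) + 0 = -15, so (3x)/(x + 5)² = 3/(x + 5) - 15/(x + 5)². Integrate: ∫ α/(x + 5) dx = 3 ln|(x + 5)|; ∫ β/(x + 5)² dx = 15/(x + 5). Sum: 3 ln|(x + 5)| + 15/(x + 5) + C


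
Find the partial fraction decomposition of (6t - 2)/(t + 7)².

(6t - 2) = A(t + 7) + B. At t = -7: B = 6·(-7) - 2 = -44. Coeff of t: A = 6
Result: 6/(t + 7) - 44/(t + 7)²


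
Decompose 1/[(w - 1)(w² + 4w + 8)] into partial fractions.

Cover-up at w = 1: A = 1/(1² + 4·1 + 8) = 1/13. Then B = -A = -1/13, C = -A·(4 + 1) = -5/13
Result: (1/13)/(w - 1) - ((1/13)w + 5/13)/(w² + 4w + 8)


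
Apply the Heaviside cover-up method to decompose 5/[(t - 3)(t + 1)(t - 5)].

Cover (t - 3), t=3: A = 5/[(3 + 1)(3 - 5)] = -5/8. Cover (t + 1), t=-1: B = 5/[(-1 - 3)(-1 - 5)] = 5/24. Cover (t - 5), t=5: C = 5/[(5 - 3)(5 + 1)] = 5/12.
Result: (-5/8)/(t - 3) + (5/24)/(t + 1) + (5/12)/(t - 5)


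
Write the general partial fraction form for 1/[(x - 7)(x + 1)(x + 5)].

Three distinct linear factors: P/(x - 7) + Q/(x + 1) + R/(x + 5)


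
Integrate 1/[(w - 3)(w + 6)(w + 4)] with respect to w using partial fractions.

Cover-up: A = 1/63, B = 1/18, C = -1/14. Decomposition: (1/63)/(w - 3) + (1/18)/(w + 6) - (1/14)/(w + 4). Integrate each term: (1/63) ln|(w - 3)| + (1/18) ln|(w + 6)| - (1/14) ln|(w + 4)| + C


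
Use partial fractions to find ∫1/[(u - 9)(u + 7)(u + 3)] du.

Cover-up: A = 1/192, B = 1/64, C = -1/48. Decomposition: (1/192)/(u - 9) + (1/64)/(u + 7) - (1/48)/(u + 3). Integrate each term: (1/192) ln|(u - 9)| + (1/64) ln|(u + 7)| - (1/48) ln|(u + 3)| + C


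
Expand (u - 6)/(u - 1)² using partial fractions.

(u - 6) = A(u - 1) + B. At u = 1: B = 1·1 - 6 = -5. Coeff of u: A = 1
Result: 1/(u - 1) - 5/(u - 1)²


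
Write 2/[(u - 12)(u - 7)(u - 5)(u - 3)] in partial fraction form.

Using Heaviside cover-up: (2/315)/(u - 12) - (1/20)/(u - 7) + (1/14)/(u - 5) - (1/36)/(u - 3)


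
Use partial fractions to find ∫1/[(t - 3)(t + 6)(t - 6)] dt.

Cover-up: α = -1/27, β = 1/108, γ = 1/36. Decomposition: (-1/27)/(t - 3) + (1/108)/(t + 6) + (1/36)/(t - 6). Integrate each term: (-1/27) ln|(t - 3)| + (1/108) ln|(t + 6)| + (1/36) ln|(t - 6)| + C


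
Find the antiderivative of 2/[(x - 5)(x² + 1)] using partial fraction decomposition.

Cover-up at x=5: P = 2/(5²+1) = 1/13. Coeff matching: Q = -1/13, R = -5/13. Decomposition: (1/13)/(x - 5) - ((1/13)x + 5/13)/(x² + 1). Integrate: linear → ln, quadratic → (1/2)ln + arctan: (1/13) ln|(x - 5)| - (1/26) ln(x² + 1) - (5/13) arctan(x) + C


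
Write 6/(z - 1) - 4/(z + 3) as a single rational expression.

Common denominator (z - 1)(z + 3). Numerator: 6(z + 3) - 4(z - 1) = (6z + 18) - (4z - 4) = 2z + 22
Result: (2z + 22)/[(z - 1)(z + 3)]


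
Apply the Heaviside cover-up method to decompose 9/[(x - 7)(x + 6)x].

Cover (x - 7), x=7: P = 9/[(7 + 6)(7 - 0)] = 9/91. Cover (x + 6), x=-6: Q = 9/[(-6 - 7)(-6 - 0)] = 3/26. Cover x, x=0: R = 9/[(0 - 7)(0 + 6)] = -3/14.
Result: (9/91)/(x - 7) + (3/26)/(x + 6) - (3/14)/x


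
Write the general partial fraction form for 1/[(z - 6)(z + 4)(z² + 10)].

Two linear + quadratic: A/(z - 6) + B/(z + 4) + (Cz + D)/(z² + 10)


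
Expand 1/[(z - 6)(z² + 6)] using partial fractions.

Cover-up at z = 6: A = 1/(6² + 6) = 1/42. Then B = -A = -1/42, C = -A·(0 + 6) = -1/7
Result: (1/42)/(z - 6) - ((1/42)z + 1/7)/(z² + 6)


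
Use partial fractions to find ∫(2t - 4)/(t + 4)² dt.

Decompose: P = 2, Q = 2·(-4) - 4 = -12, so (2t - 4)/(t + 4)² = 2/(t + 4) - 12/(t + 4)². Integrate: ∫ P/(t + 4) dt = 2 ln|(t + 4)|; ∫ Q/(t + 4)² dt = 12/(t + 4). Sum: 2 ln|(t + 4)| + 12/(t + 4) + C


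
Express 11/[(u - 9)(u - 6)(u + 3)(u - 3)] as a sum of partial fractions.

Using Heaviside cover-up: (11/216)/(u - 9) - (11/81)/(u - 6) - (11/648)/(u + 3) + (11/108)/(u - 3)


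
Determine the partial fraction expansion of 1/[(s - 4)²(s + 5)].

Cover-up at s=-5: R = 1/(-5 - 4)² = 1/81. Cover-up at s=4: Q = 1/(4 + 5) = 1/9. Comparing s² coeff: P = -R = -1/81
Result: (-1/81)/(s - 4) + (1/9)/(s - 4)² + (1/81)/(s + 5)


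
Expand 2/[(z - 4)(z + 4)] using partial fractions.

2/(z - 4)(z + 4) = α/(z - 4) + β/(z + 4). α = 2/(4 + 4) = 1/4, β = 2/(-4 - 4) = -1/4
Result: (1/4)/(z - 4) - (1/4)/(z + 4)


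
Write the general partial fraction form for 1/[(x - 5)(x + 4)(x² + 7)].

Two linear + quadratic: A/(x - 5) + B/(x + 4) + (Cx + D)/(x² + 7)


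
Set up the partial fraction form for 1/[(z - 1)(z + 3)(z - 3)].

Three distinct linear factors: A/(z - 1) + B/(z + 3) + C/(z - 3)


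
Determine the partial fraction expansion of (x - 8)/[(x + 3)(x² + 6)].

At x=-3: A = (1·(-3) - 8)/((-3)² + 6) = -11/15. B = -A = 11/15, C = 1 - (-3)·A = -6/5
Result: (-11/15)/(x + 3) + ((11/15)x - 6/5)/(x² + 6)


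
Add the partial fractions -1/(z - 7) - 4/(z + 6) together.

Common denominator (z - 7)(z + 6). Numerator: -1(z + 6) - 4(z - 7) = (-z - 6) - (4z - 28) = -5z + 22
Result: (-5z + 22)/[(z - 7)(z + 6)]


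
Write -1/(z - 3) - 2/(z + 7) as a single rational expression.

Common denominator (z - 3)(z + 7). Numerator: -1(z + 7) - 2(z - 3) = (-z - 7) - (2z - 6) = -3z - 1
Result: (-3z - 1)/[(z - 3)(z + 7)]


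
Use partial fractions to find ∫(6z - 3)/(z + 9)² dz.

Decompose: α = 6, β = 6·(-9) - 3 = -57, so (6z - 3)/(z + 9)² = 6/(z + 9) - 57/(z + 9)². Integrate: ∫ α/(z + 9) dz = 6 ln|(z + 9)|; ∫ β/(z + 9)² dz = 57/(z + 9). Sum: 6 ln|(z + 9)| + 57/(z + 9) + C


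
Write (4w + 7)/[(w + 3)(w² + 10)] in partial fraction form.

At w=-3: A = (4·(-3) + 7)/((-3)² + 10) = -5/19. B = -A = 5/19, C = 4 - (-3)·A = 61/19
Result: (-5/19)/(w + 3) + ((5/19)w + 61/19)/(w² + 10)


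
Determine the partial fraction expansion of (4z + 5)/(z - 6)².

(4z + 5) = P(z - 6) + Q. At z = 6: Q = 4·6 + 5 = 29. Coeff of z: P = 4
Result: 4/(z - 6) + 29/(z - 6)²


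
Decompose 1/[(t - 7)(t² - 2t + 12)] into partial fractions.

Cover-up at t = 7: P = 1/(7² - 2·7 + 12) = 1/47. Then Q = -P = -1/47, R = -P·(-2 + 7) = -5/47
Result: (1/47)/(t - 7) - ((1/47)t + 5/47)/(t² - 2t + 12)


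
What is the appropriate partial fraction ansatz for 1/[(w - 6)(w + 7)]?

Distinct linear factors: α/(w - 6) + β/(w + 7)


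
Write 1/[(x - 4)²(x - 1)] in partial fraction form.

Cover-up at x=1: γ = 1/(1 - 4)² = 1/9. Cover-up at x=4: β = 1/(4 - 1) = 1/3. Comparing x² coeff: α = -γ = -1/9
Result: (-1/9)/(x - 4) + (1/3)/(x - 4)² + (1/9)/(x - 1)


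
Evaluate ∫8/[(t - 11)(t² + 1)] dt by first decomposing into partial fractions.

Cover-up at t=11: P = 8/(11²+1) = 4/61. Coeff matching: Q = -4/61, R = -44/61. Decomposition: (4/61)/(t - 11) - ((4/61)t + 44/61)/(t² + 1). Integrate: linear → ln, quadratic → (1/2)ln + arctan: (4/61) ln|(t - 11)| - (2/61) ln(t² + 1) - (44/61) arctan(t) + C


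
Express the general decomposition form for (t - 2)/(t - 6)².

Repeated linear factor: P/(t - 6) + Q/(t - 6)²


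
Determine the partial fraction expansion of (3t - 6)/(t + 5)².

(3t - 6) = A(t + 5) + B. At t = -5: B = 3·(-5) - 6 = -21. Coeff of t: A = 3
Result: 3/(t + 5) - 21/(t + 5)²


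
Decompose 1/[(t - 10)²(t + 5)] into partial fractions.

Cover-up at t=-5: C = 1/(-5 - 10)² = 1/225. Cover-up at t=10: B = 1/(10 + 5) = 1/15. Comparing t² coeff: A = -C = -1/225
Result: (-1/225)/(t - 10) + (1/15)/(t - 10)² + (1/225)/(t + 5)


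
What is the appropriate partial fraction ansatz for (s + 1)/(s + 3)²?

Repeated linear factor: P/(s + 3) + Q/(s + 3)²


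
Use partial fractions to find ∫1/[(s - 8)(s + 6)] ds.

Decompose: 1/[(s - 8)(s + 6)] = (1/14)/(s - 8) - (1/14)/(s + 6). Integrate each term: (1/14) ln|(s - 8)| - (1/14) ln|(s + 6)| + C


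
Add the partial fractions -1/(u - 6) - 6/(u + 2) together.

Common denominator (u - 6)(u + 2). Numerator: -1(u + 2) - 6(u - 6) = (-u - 2) - (6u - 36) = -7u + 34
Result: (-7u + 34)/[(u - 6)(u + 2)]


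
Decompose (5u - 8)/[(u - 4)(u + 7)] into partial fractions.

At u=4: α = (5·4 - 8)/(4 + 7) = 12/11. At u=-7: β = (5·(-7) - 8)/(-7 - 4) = 43/11
Result: (12/11)/(u - 4) + (43/11)/(u + 7)


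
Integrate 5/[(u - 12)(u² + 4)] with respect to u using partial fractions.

Cover-up at u=12: P = 5/(12²+4) = 5/148. Coeff matching: Q = -5/148, R = -15/37. Decomposition: (5/148)/(u - 12) - ((5/148)u + 15/37)/(u² + 4). Integrate: linear → ln, quadratic → (1/2)ln + arctan: (5/148) ln|(u - 12)| - (5/296) ln(u² + 4) - (15/74) arctan(u/2) + C


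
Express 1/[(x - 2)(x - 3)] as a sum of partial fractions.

1/(x - 2)(x - 3) = α/(x - 2) + β/(x - 3). α = 1/(2 - 3) = -1, β = 1/(3 - 2) = 1
Result: -1/(x - 2) + 1/(x - 3)


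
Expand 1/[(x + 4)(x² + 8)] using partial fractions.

Cover-up at x = -4: α = 1/((-4)² + 8) = 1/24. Then β = -α = -1/24, γ = -α·(0 - 4) = 1/6
Result: (1/24)/(x + 4) - ((1/24)x - 1/6)/(x² + 8)


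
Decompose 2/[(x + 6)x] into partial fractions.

2/(x + 6)x = α/(x + 6) + β/x. α = 2/(-6 - 0) = -1/3, β = 2/(0 + 6) = 1/3
Result: (-1/3)/(x + 6) + (1/3)/x


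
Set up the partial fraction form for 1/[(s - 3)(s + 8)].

Distinct linear factors: A/(s - 3) + B/(s + 8)


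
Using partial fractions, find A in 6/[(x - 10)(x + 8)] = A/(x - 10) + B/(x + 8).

Cover-up at x = 10: A = 6/(10 + 8) = 6/18 = 1/3


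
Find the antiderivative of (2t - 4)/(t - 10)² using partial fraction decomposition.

Decompose: α = 2, β = 2·10 - 4 = 16, so (2t - 4)/(t - 10)² = 2/(t - 10) + 16/(t - 10)². Integrate: ∫ α/(t - 10) dt = 2 ln|(t - 10)|; ∫ β/(t - 10)² dt = -16/(t - 10). Sum: 2 ln|(t - 10)| - 16/(t - 10) + C


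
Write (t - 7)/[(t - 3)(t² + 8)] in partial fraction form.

At t=3: A = (1·3 - 7)/(3² + 8) = -4/17. B = -A = 4/17, C = 1 - 3·A = 29/17
Result: (-4/17)/(t - 3) + ((4/17)t + 29/17)/(t² + 8)


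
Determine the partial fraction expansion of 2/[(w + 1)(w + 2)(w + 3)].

Using cover-up method: P = 1, Q = -2, R = 1
Result: 1/(w + 1) - 2/(w + 2) + 1/(w + 3)


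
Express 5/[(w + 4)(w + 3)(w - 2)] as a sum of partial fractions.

Using cover-up method: α = 5/6, β = -1, γ = 1/6
Result: (5/6)/(w + 4) - 1/(w + 3) + (1/6)/(w - 2)


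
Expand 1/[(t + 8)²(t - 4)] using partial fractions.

Cover-up at t=4: R = 1/(4 + 8)² = 1/144. Cover-up at t=-8: Q = 1/(-8 - 4) = -1/12. Comparing t² coeff: P = -R = -1/144
Result: (-1/144)/(t + 8) - (1/12)/(t + 8)² + (1/144)/(t - 4)


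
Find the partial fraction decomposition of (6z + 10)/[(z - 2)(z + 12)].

At z=2: P = (6·2 + 10)/(2 + 12) = 11/7. At z=-12: Q = (6·(-12) + 10)/(-12 - 2) = 31/7
Result: (11/7)/(z - 2) + (31/7)/(z + 12)


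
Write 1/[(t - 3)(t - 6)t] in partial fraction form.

Using cover-up method: α = -1/9, β = 1/18, γ = 1/18
Result: (-1/9)/(t - 3) + (1/18)/(t - 6) + (1/18)/t


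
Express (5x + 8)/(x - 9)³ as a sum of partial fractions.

(5x + 8) = α(x - 9)² + β(x - 9) + γ. At x = 9: γ = 5·9 + 8 = 53. Coefficients: α = 0, β = 5
Result: 5/(x - 9)² + 53/(x - 9)³


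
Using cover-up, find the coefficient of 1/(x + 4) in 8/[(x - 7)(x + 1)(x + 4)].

Cover (x + 4), set x=-4: 8/[(-4 - 7)(-4 + 1)] = 8/33


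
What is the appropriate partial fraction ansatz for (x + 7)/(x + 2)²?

Repeated linear factor: A/(x + 2) + B/(x + 2)²


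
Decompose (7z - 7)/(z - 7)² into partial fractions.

(7z - 7) = A(z - 7) + B. At z = 7: B = 7·7 - 7 = 42. Coeff of z: A = 7
Result: 7/(z - 7) + 42/(z - 7)²


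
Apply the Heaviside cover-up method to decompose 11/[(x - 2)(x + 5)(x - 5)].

Cover (x - 2), x=2: α = 11/[(2 + 5)(2 - 5)] = -11/21. Cover (x + 5), x=-5: β = 11/[(-5 - 2)(-5 - 5)] = 11/70. Cover (x - 5), x=5: γ = 11/[(5 - 2)(5 + 5)] = 11/30.
Result: (-11/21)/(x - 2) + (11/70)/(x + 5) + (11/30)/(x - 5)


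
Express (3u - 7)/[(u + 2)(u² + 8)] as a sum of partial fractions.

At u=-2: α = (3·(-2) - 7)/((-2)² + 8) = -13/12. β = -α = 13/12, γ = 3 - (-2)·α = 5/6
Result: (-13/12)/(u + 2) + ((13/12)u + 5/6)/(u² + 8)


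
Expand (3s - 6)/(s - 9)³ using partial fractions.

(3s - 6) = P(s - 9)² + Q(s - 9) + R. At s = 9: R = 3·9 - 6 = 21. Coefficients: P = 0, Q = 3
Result: 3/(s - 9)² + 21/(s - 9)³


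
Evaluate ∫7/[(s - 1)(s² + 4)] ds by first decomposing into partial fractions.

Cover-up at s=1: A = 7/(1²+4) = 7/5. Coeff matching: B = -7/5, C = -7/5. Decomposition: (7/5)/(s - 1) - ((7/5)s + 7/5)/(s² + 4). Integrate: linear → ln, quadratic → (1/2)ln + arctan: (7/5) ln|(s - 1)| - (7/10) ln(s² + 4) - (7/10) arctan(s/2) + C


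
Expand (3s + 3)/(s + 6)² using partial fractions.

(3s + 3) = A(s + 6) + B. At s = -6: B = 3·(-6) + 3 = -15. Coeff of s: A = 3
Result: 3/(s + 6) - 15/(s + 6)²


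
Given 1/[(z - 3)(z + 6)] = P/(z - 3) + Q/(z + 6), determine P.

Cover-up at z = 3: P = 1/(3 + 6) = 1/9


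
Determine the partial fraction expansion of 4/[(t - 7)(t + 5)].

4/(t - 7)(t + 5) = A/(t - 7) + B/(t + 5). A = 4/(7 + 5) = 1/3, B = 4/(-5 - 7) = -1/3
Result: (1/3)/(t - 7) - (1/3)/(t + 5)


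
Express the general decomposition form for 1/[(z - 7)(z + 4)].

Distinct linear factors: P/(z - 7) + Q/(z + 4)


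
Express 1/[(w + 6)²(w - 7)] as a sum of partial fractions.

Cover-up at w=7: C = 1/(7 + 6)² = 1/169. Cover-up at w=-6: B = 1/(-6 - 7) = -1/13. Comparing w² coeff: A = -C = -1/169
Result: (-1/169)/(w + 6) - (1/13)/(w + 6)² + (1/169)/(w - 7)


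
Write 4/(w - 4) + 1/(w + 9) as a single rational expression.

Common denominator (w - 4)(w + 9). Numerator: 4(w + 9) + 1(w - 4) = (4w + 36) + (w - 4) = 5w + 32
Result: (5w + 32)/[(w - 4)(w + 9)]


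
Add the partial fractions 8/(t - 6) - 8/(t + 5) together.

Common denominator (t - 6)(t + 5). Numerator: 8(t + 5) - 8(t - 6) = (8t + 40) - (8t - 48) = 88
Result: (88)/[(t - 6)(t + 5)]


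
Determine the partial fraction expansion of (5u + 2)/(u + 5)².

(5u + 2) = A(u + 5) + B. At u = -5: B = 5·(-5) + 2 = -23. Coeff of u: A = 5
Result: 5/(u + 5) - 23/(u + 5)²


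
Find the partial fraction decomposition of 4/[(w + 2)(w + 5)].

4/(w + 2)(w + 5) = A/(w + 2) + B/(w + 5). A = 4/(-2 + 5) = 4/3, B = 4/(-5 + 2) = -4/3
Result: (4/3)/(w + 2) - (4/3)/(w + 5)


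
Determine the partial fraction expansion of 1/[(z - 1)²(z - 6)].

Cover-up at z=6: C = 1/(6 - 1)² = 1/25. Cover-up at z=1: B = 1/(1 - 6) = -1/5. Comparing z² coeff: A = -C = -1/25
Result: (-1/25)/(z - 1) - (1/5)/(z - 1)² + (1/25)/(z - 6)


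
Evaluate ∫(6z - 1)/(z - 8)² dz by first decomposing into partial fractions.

Decompose: P = 6, Q = 6·8 - 1 = 47, so (6z - 1)/(z - 8)² = 6/(z - 8) + 47/(z - 8)². Integrate: ∫ P/(z - 8) dz = 6 ln|(z - 8)|; ∫ Q/(z - 8)² dz = -47/(z - 8). Sum: 6 ln|(z - 8)| - 47/(z - 8) + C


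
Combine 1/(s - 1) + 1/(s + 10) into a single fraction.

Common denominator (s - 1)(s + 10). Numerator: 1(s + 10) + 1(s - 1) = (s + 10) + (s - 1) = 2s + 9
Result: (2s + 9)/[(s - 1)(s + 10)]


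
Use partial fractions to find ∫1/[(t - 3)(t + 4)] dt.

Decompose: 1/[(t - 3)(t + 4)] = (1/7)/(t - 3) - (1/7)/(t + 4). Integrate each term: (1/7) ln|(t - 3)| - (1/7) ln|(t + 4)| + C


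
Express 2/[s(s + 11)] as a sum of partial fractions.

2/s(s + 11) = A/s + B/(s + 11). A = 2/(0 + 11) = 2/11, B = 2/(-11 - 0) = -2/11
Result: (2/11)/s - (2/11)/(s + 11)


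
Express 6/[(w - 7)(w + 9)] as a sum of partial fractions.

6/(w - 7)(w + 9) = α/(w - 7) + β/(w + 9). α = 6/(7 + 9) = 3/8, β = 6/(-9 - 7) = -3/8
Result: (3/8)/(w - 7) - (3/8)/(w + 9)


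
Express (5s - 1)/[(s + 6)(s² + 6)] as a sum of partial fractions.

At s=-6: α = (5·(-6) - 1)/((-6)² + 6) = -31/42. β = -α = 31/42, γ = 5 - (-6)·α = 4/7
Result: (-31/42)/(s + 6) + ((31/42)s + 4/7)/(s² + 6)


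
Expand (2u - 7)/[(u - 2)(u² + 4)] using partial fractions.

At u=2: A = (2·2 - 7)/(2² + 4) = -3/8. B = -A = 3/8, C = 2 - 2·A = 11/4
Result: (-3/8)/(u - 2) + ((3/8)u + 11/4)/(u² + 4)


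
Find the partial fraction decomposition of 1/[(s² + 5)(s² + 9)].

Coefficient matching gives A = C = 0, B = 1/(9-5) = 1/4, D = -B = -1/4
Result: (1/4)/(s² + 5) - (1/4)/(s² + 9)


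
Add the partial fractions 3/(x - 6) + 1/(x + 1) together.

Common denominator (x - 6)(x + 1). Numerator: 3(x + 1) + 1(x - 6) = (3x + 3) + (x - 6) = 4x - 3
Result: (4x - 3)/[(x - 6)(x + 1)]


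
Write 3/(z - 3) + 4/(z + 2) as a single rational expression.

Common denominator (z - 3)(z + 2). Numerator: 3(z + 2) + 4(z - 3) = (3z + 6) + (4z - 12) = 7z - 6
Result: (7z - 6)/[(z - 3)(z + 2)]


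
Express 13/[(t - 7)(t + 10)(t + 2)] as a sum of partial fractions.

Using cover-up method: P = 13/153, Q = 13/136, R = -13/72
Result: (13/153)/(t - 7) + (13/136)/(t + 10) - (13/72)/(t + 2)


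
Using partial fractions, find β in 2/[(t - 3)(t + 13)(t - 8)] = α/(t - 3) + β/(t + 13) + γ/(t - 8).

Cover-up at t = -13: β = 2/[(-13 - 3)(-13 - 8)] = 2/[(-16)(-21)] = 2/336 = 1/168


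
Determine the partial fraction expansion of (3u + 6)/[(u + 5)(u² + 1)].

At u=-5: P = (3·(-5) + 6)/((-5)² + 1) = -9/26. Q = -P = 9/26, R = 3 - (-5)·P = 33/26
Result: (-9/26)/(u + 5) + ((9/26)u + 33/26)/(u² + 1)


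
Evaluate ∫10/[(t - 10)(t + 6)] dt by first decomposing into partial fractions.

Decompose: 10/[(t - 10)(t + 6)] = (5/8)/(t - 10) - (5/8)/(t + 6). Integrate each term: (5/8) ln|(t - 10)| - (5/8) ln|(t + 6)| + C


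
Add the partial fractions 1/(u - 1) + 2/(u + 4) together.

Common denominator (u - 1)(u + 4). Numerator: 1(u + 4) + 2(u - 1) = (u + 4) + (2u - 2) = 3u + 2
Result: (3u + 2)/[(u - 1)(u + 4)]


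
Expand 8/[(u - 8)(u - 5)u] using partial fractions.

Using cover-up method: α = 1/3, β = -8/15, γ = 1/5
Result: (1/3)/(u - 8) - (8/15)/(u - 5) + (1/5)/u


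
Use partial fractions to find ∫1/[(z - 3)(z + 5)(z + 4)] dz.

Cover-up: P = 1/56, Q = 1/8, R = -1/7. Decomposition: (1/56)/(z - 3) + (1/8)/(z + 5) - (1/7)/(z + 4). Integrate each term: (1/56) ln|(z - 3)| + (1/8) ln|(z + 5)| - (1/7) ln|(z + 4)| + C


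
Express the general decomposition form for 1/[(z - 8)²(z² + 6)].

Repeated linear + quadratic: P/(z - 8) + Q/(z - 8)² + (Rz + S)/(z² + 6)


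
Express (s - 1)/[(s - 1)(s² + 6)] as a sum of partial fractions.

At s=1: P = (1·1 - 1)/(1² + 6) = 0. Q = -P = 0, R = 1 - 1·P = 1
Result: (1)/(s² + 6)


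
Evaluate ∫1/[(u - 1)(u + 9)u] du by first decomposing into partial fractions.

Cover-up: α = 1/10, β = 1/90, γ = -1/9. Decomposition: (1/10)/(u - 1) + (1/90)/(u + 9) - (1/9)/u. Integrate each term: (1/10) ln|(u - 1)| + (1/90) ln|(u + 9)| - (1/9) ln|u| + C


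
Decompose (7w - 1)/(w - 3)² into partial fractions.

(7w - 1) = P(w - 3) + Q. At w = 3: Q = 7·3 - 1 = 20. Coeff of w: P = 7
Result: 7/(w - 3) + 20/(w - 3)²


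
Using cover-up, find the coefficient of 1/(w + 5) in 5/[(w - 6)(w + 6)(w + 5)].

Cover (w + 5), set w=-5: 5/[(-5 - 6)(-5 + 6)] = -5/11


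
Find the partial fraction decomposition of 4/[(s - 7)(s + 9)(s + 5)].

Using cover-up method: α = 1/48, β = 1/16, γ = -1/12
Result: (1/48)/(s - 7) + (1/16)/(s + 9) - (1/12)/(s + 5)


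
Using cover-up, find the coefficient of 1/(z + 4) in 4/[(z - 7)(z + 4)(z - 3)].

Cover (z + 4), set z=-4: 4/[(-4 - 7)(-4 - 3)] = 4/77


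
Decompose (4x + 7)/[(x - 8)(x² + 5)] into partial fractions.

At x=8: P = (4·8 + 7)/(8² + 5) = 13/23. Q = -P = -13/23, R = 4 - 8·P = -12/23
Result: (13/23)/(x - 8) - ((13/23)x + 12/23)/(x² + 5)


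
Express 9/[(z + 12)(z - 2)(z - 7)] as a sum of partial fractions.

Using cover-up method: α = 9/266, β = -9/70, γ = 9/95
Result: (9/266)/(z + 12) - (9/70)/(z - 2) + (9/95)/(z - 7)


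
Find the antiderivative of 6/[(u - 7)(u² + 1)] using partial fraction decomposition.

Cover-up at u=7: P = 6/(7²+1) = 3/25. Coeff matching: Q = -3/25, R = -21/25. Decomposition: (3/25)/(u - 7) - ((3/25)u + 21/25)/(u² + 1). Integrate: linear → ln, quadratic → (1/2)ln + arctan: (3/25) ln|(u - 7)| - (3/50) ln(u² + 1) - (21/25) arctan(u) + C


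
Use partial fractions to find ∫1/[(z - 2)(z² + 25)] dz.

Cover-up at z=2: α = 1/(2²+25) = 1/29. Coeff matching: β = -1/29, γ = -2/29. Decomposition: (1/29)/(z - 2) - ((1/29)z + 2/29)/(z² + 25). Integrate: linear → ln, quadratic → (1/2)ln + arctan: (1/29) ln|(z - 2)| - (1/58) ln(z² + 25) - (2/145) arctan(z/5) + C
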